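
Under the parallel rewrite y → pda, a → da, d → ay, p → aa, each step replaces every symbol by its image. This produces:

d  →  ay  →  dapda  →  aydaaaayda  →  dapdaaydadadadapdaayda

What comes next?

Applying the rule to each of the 22 symbols of dapdaaydadadadapdaayda gives the pieces ay da aa ay da da pda ay da ay da ay da ay da aa ay da da pda ay da, which concatenate to the answer.

aydaaaaydadapdaaydaaydaaydaaydaaaaydadapdaayda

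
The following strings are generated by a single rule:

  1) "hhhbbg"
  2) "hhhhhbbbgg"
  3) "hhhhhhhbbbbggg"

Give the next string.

The n-th term is 2n-1 h's then n b's then n-1 g's, where the shown terms are n = 2, 3, 4.
Setting n = 5 gives 9, 5, 4 characters in each block.

hhhhhhhhhbbbbbgggg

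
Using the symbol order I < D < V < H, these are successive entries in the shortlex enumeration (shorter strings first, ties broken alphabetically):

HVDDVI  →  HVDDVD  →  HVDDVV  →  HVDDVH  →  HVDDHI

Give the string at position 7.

Stepping forward 2 times from HVDDHI: HVDDHI → HVDDHD, then the target.

HVDDHV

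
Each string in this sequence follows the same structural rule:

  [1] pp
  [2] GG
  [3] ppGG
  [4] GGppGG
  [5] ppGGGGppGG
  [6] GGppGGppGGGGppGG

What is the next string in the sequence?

ppGGGGppGGGGppGGppGGGGppGG

Each term (from the third on) is the two preceding terms concatenated in order: term 3 = pp·GG = ppGG.
Continuing: ppGGGGppGG · GGppGGppGGGGppGG gives term 7.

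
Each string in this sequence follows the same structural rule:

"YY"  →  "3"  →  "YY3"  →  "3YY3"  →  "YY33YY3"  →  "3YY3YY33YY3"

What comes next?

This is a Fibonacci-style word recurrence s(k) = s(k−2)·s(k−1): e.g. YY·3 = YY3.
Continuing: YY33YY3 · 3YY3YY33YY3 gives term 7.

YY33YY33YY3YY33YY3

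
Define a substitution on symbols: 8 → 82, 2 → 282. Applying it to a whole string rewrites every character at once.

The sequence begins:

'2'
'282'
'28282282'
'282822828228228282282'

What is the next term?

Rewriting the 21 symbols of 282822828228228282282 one by one yields 282 82 282 82 282 282 82 282 82 282 282 82 282 282 82 282 82 282 282 82 282; concatenated:

2828228282282282822828228228282282282822828228228282282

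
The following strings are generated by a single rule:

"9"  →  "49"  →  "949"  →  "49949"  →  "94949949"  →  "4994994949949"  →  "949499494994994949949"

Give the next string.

From term 3 onward, concatenate the second-to-last term with the last: 9·49 = 949, 49·949 = 49949, …
Continuing: 4994994949949 · 949499494994994949949 gives term 8.

4994994949949949499494994994949949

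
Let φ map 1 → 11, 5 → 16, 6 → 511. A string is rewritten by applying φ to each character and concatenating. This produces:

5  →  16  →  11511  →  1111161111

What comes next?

Rewriting each symbol of 1111161111: 1→11, 1→11, 1→11, 1→11, 1→11, 6→511, 1→11, 1→11, 1→11, 1→11, which concatenates to 11 11 11 11 11 511 11 11 11 11.

111111111151111111111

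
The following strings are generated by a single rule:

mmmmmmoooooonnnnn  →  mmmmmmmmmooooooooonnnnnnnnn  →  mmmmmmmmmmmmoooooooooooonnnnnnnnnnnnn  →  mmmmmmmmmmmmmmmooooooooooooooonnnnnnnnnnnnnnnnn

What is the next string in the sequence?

mmmmmmmmmmmmmmmmmmoooooooooooooooooonnnnnnnnnnnnnnnnnnnnn

Term n consists of 3n+3 m's, followed by 3n+3 o's, followed by 4n+1 n's (n = 1, 2, …).
For the next term, n = 5, so the run lengths are 18, 18, 21.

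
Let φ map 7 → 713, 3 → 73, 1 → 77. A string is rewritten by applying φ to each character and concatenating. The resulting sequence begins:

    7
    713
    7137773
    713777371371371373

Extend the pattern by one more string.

71377737137137137371377737137773713777371373

Applying the rule to each of the 18 symbols of 713777371371371373 gives the pieces 713 77 73 713 713 713 73 713 77 73 713 77 73 713 77 73 713 73, which concatenate to the answer.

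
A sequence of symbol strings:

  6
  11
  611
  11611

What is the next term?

This is a Fibonacci-style word recurrence s(k) = s(k−2)·s(k−1): e.g. 6·11 = 611.
So term 5 is 611·11611.

61111611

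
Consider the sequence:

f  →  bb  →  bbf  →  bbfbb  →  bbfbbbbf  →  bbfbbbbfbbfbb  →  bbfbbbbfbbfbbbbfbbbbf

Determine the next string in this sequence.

Each term (from the third on) is the previous term followed by the one before it: term 3 = bb·f = bbf.
Continuing: bbfbbbbfbbfbbbbfbbbbf · bbfbbbbfbbfbb gives term 8.

bbfbbbbfbbfbbbbfbbbbfbbfbbbbfbbfbb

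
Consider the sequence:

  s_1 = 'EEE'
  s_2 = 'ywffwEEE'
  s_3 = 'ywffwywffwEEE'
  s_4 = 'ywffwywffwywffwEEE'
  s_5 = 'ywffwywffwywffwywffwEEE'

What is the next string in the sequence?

The strings grow by a fixed prefix ywffw each time.
So the next term is ywffw·ywffwywffwywffwywffwEEE.

ywffwywffwywffwywffwywffwEEE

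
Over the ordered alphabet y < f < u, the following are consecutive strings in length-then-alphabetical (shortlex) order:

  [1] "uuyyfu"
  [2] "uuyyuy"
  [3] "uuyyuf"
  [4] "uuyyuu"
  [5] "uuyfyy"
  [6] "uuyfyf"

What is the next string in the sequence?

uuyfyu

The successor of uuyfyf increments the rightmost position that isn't already u and resets every position after it to y.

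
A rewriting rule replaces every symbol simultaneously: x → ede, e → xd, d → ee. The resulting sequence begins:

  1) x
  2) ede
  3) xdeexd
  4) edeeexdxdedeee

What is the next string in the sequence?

Rewriting the 14 symbols of edeeexdxdedeee one by one yields xd ee xd xd xd ede ee ede ee xd ee xd xd xd; concatenated:

xdeexdxdxdedeeeedeeexdeexdxdxd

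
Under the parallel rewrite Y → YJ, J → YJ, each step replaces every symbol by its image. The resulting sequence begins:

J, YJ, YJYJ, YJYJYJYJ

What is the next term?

YJYJYJYJYJYJYJYJ

Expanding YJYJYJYJ: Y→YJ, J→YJ, Y→YJ, J→YJ, Y→YJ, J→YJ, Y→YJ, J→YJ. Concatenated: YJ YJ YJ YJ YJ YJ YJ YJ.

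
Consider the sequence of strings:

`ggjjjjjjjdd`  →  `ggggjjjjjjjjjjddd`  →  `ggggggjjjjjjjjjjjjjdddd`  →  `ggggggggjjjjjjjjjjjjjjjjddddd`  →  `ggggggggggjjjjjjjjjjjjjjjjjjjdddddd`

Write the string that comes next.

Each string has the form g^{2n-2} j^{3n+1} d^{n}, where the shown terms are n = 2, 3, 4, 5, 6.
Setting n = 7 gives 12, 22, 7 characters in each block.

ggggggggggggjjjjjjjjjjjjjjjjjjjjjjddddddd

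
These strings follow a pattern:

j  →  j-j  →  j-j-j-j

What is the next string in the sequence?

Every step duplicates the string with '-' between the halves.
Doubling j-j-j-j with '-' between the halves:

j-j-j-j-j-j-j-j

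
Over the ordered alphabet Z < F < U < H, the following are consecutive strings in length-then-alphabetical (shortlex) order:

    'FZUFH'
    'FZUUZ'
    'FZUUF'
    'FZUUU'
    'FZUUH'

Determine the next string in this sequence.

Find the rightmost character of FZUUH below H, bump it to the next letter, and reset everything to its right to Z.

FZUHZ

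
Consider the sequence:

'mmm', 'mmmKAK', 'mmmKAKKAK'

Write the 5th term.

Every step adds KAK to the end: s(k+1) = s(k)·KAK.
From mmmKAKKAK, 2 further steps: mmmKAKKAK → mmmKAKKAKKAK → (answer).

mmmKAKKAKKAKKAK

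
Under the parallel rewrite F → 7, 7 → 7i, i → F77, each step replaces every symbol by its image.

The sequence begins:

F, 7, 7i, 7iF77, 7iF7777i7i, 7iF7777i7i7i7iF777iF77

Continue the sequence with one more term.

Rewriting the 22 symbols of 7iF7777i7i7i7iF777iF77 one by one yields 7i F77 7 7i 7i 7i 7i F77 7i F77 7i F77 7i F77 7 7i 7i 7i F77 7 7i 7i; concatenated:

7iF7777i7i7i7iF777iF777iF777iF7777i7i7iF7777i7i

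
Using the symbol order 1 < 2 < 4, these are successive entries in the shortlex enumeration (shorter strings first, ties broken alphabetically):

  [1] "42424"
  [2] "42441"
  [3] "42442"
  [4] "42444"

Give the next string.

Find the rightmost character of 42444 below 4, bump it to the next letter, and reset everything to its right to 1.

44111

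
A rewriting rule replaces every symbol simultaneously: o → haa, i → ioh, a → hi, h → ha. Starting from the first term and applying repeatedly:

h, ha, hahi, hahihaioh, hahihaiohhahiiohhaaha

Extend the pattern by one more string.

Rewriting the 21 symbols of hahihaiohhahiiohhaaha one by one yields ha hi ha ioh ha hi ioh haa ha ha hi ha ioh ioh haa ha ha hi hi ha hi; concatenated:

hahihaiohhahiiohhaahahahihaiohiohhaahahahihihahi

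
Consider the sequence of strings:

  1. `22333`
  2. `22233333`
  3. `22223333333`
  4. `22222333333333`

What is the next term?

22222233333333333

Term n consists of n 2's, followed by 2n-1 3's, where the shown terms are n = 2, 3, 4, 5.
Setting n = 6 gives 6, 11 characters in each block.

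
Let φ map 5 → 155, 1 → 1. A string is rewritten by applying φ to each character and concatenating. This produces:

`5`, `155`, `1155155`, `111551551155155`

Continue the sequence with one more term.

1111551551155155111551551155155

φ(111551551155155) expands symbol-by-symbol to 1 1 1 155 155 1 155 155 1 1 155 155 1 155 155; joining the 15 pieces gives the next term.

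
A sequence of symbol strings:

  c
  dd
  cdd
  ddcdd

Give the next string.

cddddcdd

From term 3 onward, concatenate the second-to-last term with the last: c·dd = cdd, dd·cdd = ddcdd, …
So term 5 is cdd·ddcdd.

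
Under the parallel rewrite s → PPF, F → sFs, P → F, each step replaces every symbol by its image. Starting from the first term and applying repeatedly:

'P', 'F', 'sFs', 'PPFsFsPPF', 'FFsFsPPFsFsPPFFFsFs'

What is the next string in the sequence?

Replace each of the 19 characters of FFsFsPPFsFsPPFFFsFs in place — sFs sFs PPF sFs PPF F F sFs PPF sFs PPF F F sFs sFs sFs PPF sFs PPF — and concatenate.

sFssFsPPFsFsPPFFFsFsPPFsFsPPFFFsFssFssFsPPFsFsPPF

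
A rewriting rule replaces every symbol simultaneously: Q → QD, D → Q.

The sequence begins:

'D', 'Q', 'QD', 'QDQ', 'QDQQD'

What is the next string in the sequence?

Apply φ to QDQQD symbol by symbol: Q→QD, D→Q, Q→QD, Q→QD, D→Q; joined: QD Q QD QD Q.

QDQQDQDQ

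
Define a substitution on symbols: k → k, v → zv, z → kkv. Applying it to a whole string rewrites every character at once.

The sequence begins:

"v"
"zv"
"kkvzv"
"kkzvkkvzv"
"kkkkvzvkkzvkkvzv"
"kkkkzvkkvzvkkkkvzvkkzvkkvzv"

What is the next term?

φ(kkkkzvkkvzvkkkkvzvkkzvkkvzv) expands symbol-by-symbol to k k k k kkv zv k k zv kkv zv k k k k zv kkv zv k k kkv zv k k zv kkv zv; joining the 27 pieces gives the next term.

kkkkkkvzvkkzvkkvzvkkkkzvkkvzvkkkkvzvkkzvkkvzv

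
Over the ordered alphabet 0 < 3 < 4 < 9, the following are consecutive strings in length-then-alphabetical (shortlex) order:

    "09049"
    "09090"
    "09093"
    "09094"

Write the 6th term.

Continuing the enumeration 2 steps past 09094: 09094 → 09099 → (answer).

09300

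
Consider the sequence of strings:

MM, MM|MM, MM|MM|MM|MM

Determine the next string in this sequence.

Every step duplicates the string with '|' between the halves.
One more doubling of MM|MM|MM|MM gives the answer.

MM|MM|MM|MM|MM|MM|MM|MM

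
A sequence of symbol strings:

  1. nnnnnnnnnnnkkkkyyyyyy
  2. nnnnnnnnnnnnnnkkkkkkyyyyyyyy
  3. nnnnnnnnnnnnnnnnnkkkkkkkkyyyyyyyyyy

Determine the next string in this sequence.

Reading off run lengths: n runs 11, 14, 17; k runs 4, 6, 8; y runs 6, 8, 10 — each is linear in n, where the shown terms are n = 3, 4, 5.
For the next term, n = 6, so the run lengths are 20, 10, 12.

nnnnnnnnnnnnnnnnnnnnkkkkkkkkkkyyyyyyyyyyyy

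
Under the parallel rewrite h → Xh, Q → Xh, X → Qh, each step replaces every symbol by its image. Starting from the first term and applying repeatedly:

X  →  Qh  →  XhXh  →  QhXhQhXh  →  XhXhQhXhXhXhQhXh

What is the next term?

QhXhQhXhXhXhQhXhQhXhQhXhXhXhQhXh

φ(XhXhQhXhXhXhQhXh) expands symbol-by-symbol to Qh Xh Qh Xh Xh Xh Qh Xh Qh Xh Qh Xh Xh Xh Qh Xh; joining the 16 pieces gives the next term.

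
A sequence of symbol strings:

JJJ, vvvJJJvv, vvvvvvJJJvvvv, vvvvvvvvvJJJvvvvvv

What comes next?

Each term wraps the previous one in vvv on the left and vv on the right.
One more step from vvvvvvvvvJJJvvvvvv gives the answer.

vvvvvvvvvvvvJJJvvvvvvvv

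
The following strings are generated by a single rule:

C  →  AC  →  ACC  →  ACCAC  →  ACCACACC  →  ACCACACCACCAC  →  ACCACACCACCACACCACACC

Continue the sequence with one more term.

ACCACACCACCACACCACACCACCACACCACCAC

Each term (from the third on) is the previous term followed by the one before it: term 3 = AC·C = ACC.
The next term joins ACCACACCACCACACCACACC and ACCACACCACCAC.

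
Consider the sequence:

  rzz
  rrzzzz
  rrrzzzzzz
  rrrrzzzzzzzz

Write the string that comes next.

rrrrrzzzzzzzzzz

The n-th term is n r's then 2n z's (n = 1, 2, …).
For the next term, n = 5, so the run lengths are 5, 10.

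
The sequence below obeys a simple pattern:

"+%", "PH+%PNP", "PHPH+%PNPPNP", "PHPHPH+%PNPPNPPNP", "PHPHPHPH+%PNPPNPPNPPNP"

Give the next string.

s(k+1) = PH·s(k)·PNP, so each term gains PH as a prefix and PNP as a suffix.
So the next term is PH·PHPHPHPH+%PNPPNPPNPPNP·PNP.

PHPHPHPHPH+%PNPPNPPNPPNPPNP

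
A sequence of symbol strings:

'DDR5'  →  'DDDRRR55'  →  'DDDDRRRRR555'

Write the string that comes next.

The n-th term is n+1 D's then 2n-1 R's then n 5's (n = 1, 2, …).
For the next term, n = 4, so the run lengths are 5, 7, 4.

DDDDDRRRRRRR5555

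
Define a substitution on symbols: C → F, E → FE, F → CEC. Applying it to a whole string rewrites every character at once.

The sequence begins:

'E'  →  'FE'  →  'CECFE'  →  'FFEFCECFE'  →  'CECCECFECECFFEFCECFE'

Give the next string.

Replace each of the 20 characters of CECCECFECECFFEFCECFE in place — F FE F F FE F CEC FE F FE F CEC CEC FE CEC F FE F CEC FE — and concatenate.

FFEFFFEFCECFEFFEFCECCECFECECFFEFCECFE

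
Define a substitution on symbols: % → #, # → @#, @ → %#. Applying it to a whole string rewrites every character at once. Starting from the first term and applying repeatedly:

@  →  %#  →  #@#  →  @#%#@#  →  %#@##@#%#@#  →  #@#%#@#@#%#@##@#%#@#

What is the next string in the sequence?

@#%#@##@#%#@#%#@##@#%#@#@#%#@##@#%#@#

φ(#@#%#@#@#%#@##@#%#@#) expands symbol-by-symbol to @# %# @# # @# %# @# %# @# # @# %# @# @# %# @# # @# %# @#; joining the 20 pieces gives the next term.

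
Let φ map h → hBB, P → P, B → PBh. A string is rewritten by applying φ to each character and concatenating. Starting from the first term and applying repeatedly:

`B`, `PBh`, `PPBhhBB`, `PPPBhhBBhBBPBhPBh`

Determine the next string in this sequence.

PPPPBhhBBhBBPBhPBhhBBPBhPBhPPBhhBBPPBhhBB

Replace each of the 17 characters of PPPBhhBBhBBPBhPBh in place — P P P PBh hBB hBB PBh PBh hBB PBh PBh P PBh hBB P PBh hBB — and concatenate.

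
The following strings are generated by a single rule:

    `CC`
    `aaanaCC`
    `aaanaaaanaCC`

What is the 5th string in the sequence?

aaanaaaanaaaanaaaanaCC

The strings grow by a fixed prefix aaana each time.
From aaanaaaanaCC, 2 further steps: aaanaaaanaCC → aaanaaaanaaaanaCC → (answer).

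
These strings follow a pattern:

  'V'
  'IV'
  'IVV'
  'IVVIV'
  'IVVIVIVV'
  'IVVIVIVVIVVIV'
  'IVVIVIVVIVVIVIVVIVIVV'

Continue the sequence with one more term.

IVVIVIVVIVVIVIVVIVIVVIVVIVIVVIVVIV

From term 3 onward, concatenate the last term with the second-to-last: IV·V = IVV, IVV·IV = IVVIV, …
So term 8 is IVVIVIVVIVVIVIVVIVIVV·IVVIVIVVIVVIV.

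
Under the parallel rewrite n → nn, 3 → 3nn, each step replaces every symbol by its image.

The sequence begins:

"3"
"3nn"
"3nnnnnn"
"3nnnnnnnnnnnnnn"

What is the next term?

Applying the rule to each of the 15 symbols of 3nnnnnnnnnnnnnn gives the pieces 3nn nn nn nn nn nn nn nn nn nn nn nn nn nn nn, which concatenate to the answer.

3nnnnnnnnnnnnnnnnnnnnnnnnnnnnnn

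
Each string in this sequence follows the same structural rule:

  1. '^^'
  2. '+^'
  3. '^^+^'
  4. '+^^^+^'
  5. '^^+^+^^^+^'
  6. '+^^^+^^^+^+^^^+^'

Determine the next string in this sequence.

^^+^+^^^+^+^^^+^^^+^+^^^+^

Each term (from the third on) is the two preceding terms concatenated in order: term 3 = ^^·+^ = ^^+^.
The next term joins ^^+^+^^^+^ and +^^^+^^^+^+^^^+^.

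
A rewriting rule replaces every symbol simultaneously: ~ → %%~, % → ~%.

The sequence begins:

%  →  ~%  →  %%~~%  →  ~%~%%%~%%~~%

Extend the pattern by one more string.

Apply φ to ~%~%%%~%%~~% symbol by symbol: ~→%%~, %→~%, ~→%%~, %→~%, %→~%, %→~%, ~→%%~, %→~%, %→~%, ~→%%~, ~→%%~, %→~%; joined: %%~ ~% %%~ ~% ~% ~% %%~ ~% ~% %%~ %%~ ~%.

%%~~%%%~~%~%~%%%~~%~%%%~%%~~%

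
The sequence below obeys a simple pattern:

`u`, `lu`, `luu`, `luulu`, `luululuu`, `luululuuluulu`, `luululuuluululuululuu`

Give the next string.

From term 3 onward, concatenate the last term with the second-to-last: lu·u = luu, luu·lu = luulu, …
Continuing: luululuuluululuululuu · luululuuluulu gives term 8.

luululuuluululuululuuluululuuluulu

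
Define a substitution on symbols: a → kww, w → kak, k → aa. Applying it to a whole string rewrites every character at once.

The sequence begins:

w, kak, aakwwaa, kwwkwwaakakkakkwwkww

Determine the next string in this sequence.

Rewriting the 20 symbols of kwwkwwaakakkakkwwkww one by one yields aa kak kak aa kak kak kww kww aa kww aa aa kww aa aa kak kak aa kak kak; concatenated:

aakakkakaakakkakkwwkwwaakwwaaaakwwaaaakakkakaakakkak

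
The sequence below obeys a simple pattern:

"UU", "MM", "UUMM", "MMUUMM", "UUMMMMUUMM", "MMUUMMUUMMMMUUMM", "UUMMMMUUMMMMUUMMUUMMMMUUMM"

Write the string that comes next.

This is a Fibonacci-style word recurrence s(k) = s(k−2)·s(k−1): e.g. UU·MM = UUMM.
The next term joins MMUUMMUUMMMMUUMM and UUMMMMUUMMMMUUMMUUMMMMUUMM.

MMUUMMUUMMMMUUMMUUMMMMUUMMMMUUMMUUMMMMUUMM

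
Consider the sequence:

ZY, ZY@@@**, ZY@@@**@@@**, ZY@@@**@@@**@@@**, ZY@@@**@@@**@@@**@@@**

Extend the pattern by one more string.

Each term is the previous one with @@@** appended.
Applying this once more to ZY@@@**@@@**@@@**@@@**:

ZY@@@**@@@**@@@**@@@**@@@**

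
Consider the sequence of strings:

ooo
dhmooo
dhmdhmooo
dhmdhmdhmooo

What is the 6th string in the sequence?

dhmdhmdhmdhmdhmooo

Every step adds dhm at the front: s(k+1) = dhm·s(k).
From dhmdhmdhmooo, 2 further steps: dhmdhmdhmooo → dhmdhmdhmdhmooo → (answer).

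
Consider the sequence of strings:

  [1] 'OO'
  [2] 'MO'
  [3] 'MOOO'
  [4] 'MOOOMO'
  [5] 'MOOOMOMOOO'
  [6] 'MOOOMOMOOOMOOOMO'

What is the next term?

Each term (from the third on) is the previous term followed by the one before it: term 3 = MO·OO = MOOO.
The next term joins MOOOMOMOOOMOOOMO and MOOOMOMOOO.

MOOOMOMOOOMOOOMOMOOOMOMOOO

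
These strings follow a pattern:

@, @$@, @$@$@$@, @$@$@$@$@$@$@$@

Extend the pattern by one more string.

Every step duplicates the string with '$' between the halves.
So the next term is two copies of @$@$@$@$@$@$@$@ with '$' between the halves.

@$@$@$@$@$@$@$@$@$@$@$@$@$@$@$@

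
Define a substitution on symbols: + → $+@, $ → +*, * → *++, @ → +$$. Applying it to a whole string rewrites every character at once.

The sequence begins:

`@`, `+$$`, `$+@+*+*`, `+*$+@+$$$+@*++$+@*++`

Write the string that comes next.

Rewriting the 20 symbols of +*$+@+$$$+@*++$+@*++ one by one yields $+@ *++ +* $+@ +$$ $+@ +* +* +* $+@ +$$ *++ $+@ $+@ +* $+@ +$$ *++ $+@ $+@; concatenated:

$+@*+++*$+@+$$$+@+*+*+*$+@+$$*++$+@$+@+*$+@+$$*++$+@$+@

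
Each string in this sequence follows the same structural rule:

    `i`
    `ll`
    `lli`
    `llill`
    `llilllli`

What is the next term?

This is a Fibonacci-style word recurrence s(k) = s(k−1)·s(k−2): e.g. ll·i = lli.
Continuing: llilllli · llill gives term 6.

llillllillill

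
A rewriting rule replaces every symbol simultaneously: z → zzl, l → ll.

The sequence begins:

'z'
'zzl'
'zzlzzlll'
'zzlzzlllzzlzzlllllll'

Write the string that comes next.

Rewriting the 20 symbols of zzlzzlllzzlzzlllllll one by one yields zzl zzl ll zzl zzl ll ll ll zzl zzl ll zzl zzl ll ll ll ll ll ll ll; concatenated:

zzlzzlllzzlzzlllllllzzlzzlllzzlzzlllllllllllllll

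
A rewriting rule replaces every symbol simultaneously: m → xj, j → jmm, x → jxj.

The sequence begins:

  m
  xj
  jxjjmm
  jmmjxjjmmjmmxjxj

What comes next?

jmmxjxjjmmjxjjmmjmmxjxjjmmxjxjjxjjmmjxjjmm

Replace each of the 16 characters of jmmjxjjmmjmmxjxj in place — jmm xj xj jmm jxj jmm jmm xj xj jmm xj xj jxj jmm jxj jmm — and concatenate.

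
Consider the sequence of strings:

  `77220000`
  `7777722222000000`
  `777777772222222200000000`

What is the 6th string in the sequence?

777777777777777772222222222222222200000000000000

Each string has the form 7^{3n-1} 2^{3n-1} 0^{2n+2} (n = 1, 2, …).
Setting n = 6 gives 17, 17, 14 characters in each block.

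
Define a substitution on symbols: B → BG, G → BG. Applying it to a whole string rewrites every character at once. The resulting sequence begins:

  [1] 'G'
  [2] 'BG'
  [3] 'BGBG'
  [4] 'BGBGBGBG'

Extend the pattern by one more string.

Rewriting each symbol of BGBGBGBG: B→BG, G→BG, B→BG, G→BG, B→BG, G→BG, B→BG, G→BG, which concatenates to BG BG BG BG BG BG BG BG.

BGBGBGBGBGBGBGBG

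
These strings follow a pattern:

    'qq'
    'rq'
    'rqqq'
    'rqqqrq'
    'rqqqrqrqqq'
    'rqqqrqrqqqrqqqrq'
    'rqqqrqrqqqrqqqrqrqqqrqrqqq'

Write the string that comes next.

Each term (from the third on) is the previous term followed by the one before it: term 3 = rq·qq = rqqq.
Continuing: rqqqrqrqqqrqqqrqrqqqrqrqqq · rqqqrqrqqqrqqqrq gives term 8.

rqqqrqrqqqrqqqrqrqqqrqrqqqrqqqrqrqqqrqqqrq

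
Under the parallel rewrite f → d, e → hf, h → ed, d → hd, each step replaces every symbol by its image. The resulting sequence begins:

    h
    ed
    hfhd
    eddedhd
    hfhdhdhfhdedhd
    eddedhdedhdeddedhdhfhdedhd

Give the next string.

hfhdhdhfhdedhdhfhdedhdhfhdhdhfhdedhdeddedhdhfhdedhd

Replace each of the 26 characters of eddedhdedhdeddedhdhfhdedhd in place — hf hd hd hf hd ed hd hf hd ed hd hf hd hd hf hd ed hd ed d ed hd hf hd ed hd — and concatenate.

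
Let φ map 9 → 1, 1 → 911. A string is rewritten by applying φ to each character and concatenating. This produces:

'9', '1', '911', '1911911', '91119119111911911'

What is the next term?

Applying the rule to each of the 17 symbols of 91119119111911911 gives the pieces 1 911 911 911 1 911 911 1 911 911 911 1 911 911 1 911 911, which concatenate to the answer.

19119119111911911191191191119119111911911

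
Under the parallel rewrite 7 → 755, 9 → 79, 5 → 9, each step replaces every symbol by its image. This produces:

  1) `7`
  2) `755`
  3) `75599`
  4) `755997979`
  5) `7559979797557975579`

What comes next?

755997979755797557975599755797559975579

Replace each of the 19 characters of 7559979797557975579 in place — 755 9 9 79 79 755 79 755 79 755 9 9 755 79 755 9 9 755 79 — and concatenate.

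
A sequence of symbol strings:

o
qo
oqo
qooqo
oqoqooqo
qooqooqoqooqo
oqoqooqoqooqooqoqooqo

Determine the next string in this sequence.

From term 3 onward, concatenate the second-to-last term with the last: o·qo = oqo, qo·oqo = qooqo, …
Continuing: qooqooqoqooqo · oqoqooqoqooqooqoqooqo gives term 8.

qooqooqoqooqooqoqooqoqooqooqoqooqo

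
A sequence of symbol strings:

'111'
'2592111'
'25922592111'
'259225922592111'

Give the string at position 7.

259225922592259225922592111

The strings grow by a fixed prefix 2592 each time.
From 259225922592111, 3 further steps: 259225922592111 → 2592259225922592111 → 25922592259225922592111 → (answer).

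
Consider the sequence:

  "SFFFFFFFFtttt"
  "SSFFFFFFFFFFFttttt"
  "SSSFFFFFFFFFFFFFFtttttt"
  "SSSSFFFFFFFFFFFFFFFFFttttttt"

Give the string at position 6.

Reading off run lengths: S runs 1, 2, 3, 4; F runs 8, 11, 14, 17; t runs 4, 5, 6, 7 — each is linear in n, where the shown terms are n = 2, 3, 4, 5.
At n = 7 the blocks have lengths 6, 23, 9.

SSSSSSFFFFFFFFFFFFFFFFFFFFFFFttttttttt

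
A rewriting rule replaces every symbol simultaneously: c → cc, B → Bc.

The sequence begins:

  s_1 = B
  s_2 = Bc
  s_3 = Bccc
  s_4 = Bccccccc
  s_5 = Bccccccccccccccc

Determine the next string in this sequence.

Rewriting the 16 symbols of Bccccccccccccccc one by one yields Bc cc cc cc cc cc cc cc cc cc cc cc cc cc cc cc; concatenated:

Bccccccccccccccccccccccccccccccc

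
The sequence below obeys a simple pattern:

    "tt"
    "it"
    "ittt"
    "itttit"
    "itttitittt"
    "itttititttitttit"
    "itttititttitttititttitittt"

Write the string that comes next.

Each term (from the third on) is the previous term followed by the one before it: term 3 = it·tt = ittt.
Continuing: itttititttitttititttitittt · itttititttitttit gives term 8.

itttititttitttititttititttitttititttitttit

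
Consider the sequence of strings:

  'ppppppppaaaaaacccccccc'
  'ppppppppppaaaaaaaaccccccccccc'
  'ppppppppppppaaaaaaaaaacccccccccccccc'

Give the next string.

The n-th term is 2n+2 p's then 2n a's then 3n-1 c's, where the shown terms are n = 3, 4, 5.
At n = 6 the blocks have lengths 14, 12, 17.

ppppppppppppppaaaaaaaaaaaaccccccccccccccccc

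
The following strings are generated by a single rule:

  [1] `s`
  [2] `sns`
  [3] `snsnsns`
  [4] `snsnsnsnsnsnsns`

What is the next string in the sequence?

Every step duplicates the string with 'n' between the halves.
One more doubling of snsnsnsnsnsnsns gives the answer.

snsnsnsnsnsnsnsnsnsnsnsnsnsnsns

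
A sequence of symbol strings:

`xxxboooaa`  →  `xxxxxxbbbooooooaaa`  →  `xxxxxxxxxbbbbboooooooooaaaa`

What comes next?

Reading off run lengths: x runs 3, 6, 9; b runs 1, 3, 5; o runs 3, 6, 9; a runs 2, 3, 4 — each is linear in n (n = 1, 2, …).
Setting n = 4 gives 12, 7, 12, 5 characters in each block.

xxxxxxxxxxxxbbbbbbbooooooooooooaaaaa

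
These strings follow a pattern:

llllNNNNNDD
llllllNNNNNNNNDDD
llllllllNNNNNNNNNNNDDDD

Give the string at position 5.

The n-th term is 2n+2 l's then 3n+2 N's then n+1 D's (n = 1, 2, …).
At n = 5 the blocks have lengths 12, 17, 6.

llllllllllllNNNNNNNNNNNNNNNNNDDDDDD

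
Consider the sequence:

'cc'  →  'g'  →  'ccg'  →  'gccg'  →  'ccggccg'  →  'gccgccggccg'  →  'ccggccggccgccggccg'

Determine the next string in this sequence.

gccgccggccgccggccggccgccggccg

Each term (from the third on) is the two preceding terms concatenated in order: term 3 = cc·g = ccg.
So term 8 is gccgccggccg·ccggccggccgccggccg.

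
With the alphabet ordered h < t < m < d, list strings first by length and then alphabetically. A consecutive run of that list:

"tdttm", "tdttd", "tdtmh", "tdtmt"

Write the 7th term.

tdtdh

Advancing 3 positions from tdtmt through tdtmt → tdtmm → tdtmd reaches term 7.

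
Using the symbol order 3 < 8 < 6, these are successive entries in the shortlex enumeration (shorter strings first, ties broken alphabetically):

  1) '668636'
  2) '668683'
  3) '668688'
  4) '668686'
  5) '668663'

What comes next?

668668

Find the rightmost character of 668663 below 6, bump it to the next letter, and reset everything to its right to 3.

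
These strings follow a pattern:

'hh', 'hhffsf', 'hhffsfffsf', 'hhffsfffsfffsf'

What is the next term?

The strings grow by a fixed suffix ffsf each time.
Applying this once more to hhffsfffsfffsf:

hhffsfffsfffsfffsf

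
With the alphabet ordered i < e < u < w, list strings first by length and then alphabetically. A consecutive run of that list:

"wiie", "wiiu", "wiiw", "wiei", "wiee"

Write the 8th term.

Stepping forward 3 times from wiee: wiee → wieu → wiew, then the target.

wiui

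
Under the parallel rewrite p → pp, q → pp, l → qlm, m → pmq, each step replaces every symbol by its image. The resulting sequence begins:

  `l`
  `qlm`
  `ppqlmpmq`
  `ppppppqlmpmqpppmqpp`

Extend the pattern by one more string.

Applying the rule to each of the 19 symbols of ppppppqlmpmqpppmqpp gives the pieces pp pp pp pp pp pp pp qlm pmq pp pmq pp pp pp pp pmq pp pp pp, which concatenate to the answer.

ppppppppppppppqlmpmqpppmqpppppppppmqpppppp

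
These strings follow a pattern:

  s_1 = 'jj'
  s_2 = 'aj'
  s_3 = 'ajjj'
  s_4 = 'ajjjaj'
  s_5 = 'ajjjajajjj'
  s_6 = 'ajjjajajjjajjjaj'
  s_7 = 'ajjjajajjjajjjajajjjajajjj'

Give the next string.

ajjjajajjjajjjajajjjajajjjajjjajajjjajjjaj

This is a Fibonacci-style word recurrence s(k) = s(k−1)·s(k−2): e.g. aj·jj = ajjj.
The next term joins ajjjajajjjajjjajajjjajajjj and ajjjajajjjajjjaj.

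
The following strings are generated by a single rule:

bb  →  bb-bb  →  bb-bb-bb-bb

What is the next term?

Each string is two copies of the previous one joined by '-'.
So the next term is two copies of bb-bb-bb-bb with '-' between the halves.

bb-bb-bb-bb-bb-bb-bb-bb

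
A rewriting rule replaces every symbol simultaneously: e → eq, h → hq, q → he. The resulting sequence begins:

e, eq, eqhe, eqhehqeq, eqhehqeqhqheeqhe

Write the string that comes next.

eqhehqeqhqheeqhehqhehqeqeqhehqeq

Replace each of the 16 characters of eqhehqeqhqheeqhe in place — eq he hq eq hq he eq he hq he hq eq eq he hq eq — and concatenate.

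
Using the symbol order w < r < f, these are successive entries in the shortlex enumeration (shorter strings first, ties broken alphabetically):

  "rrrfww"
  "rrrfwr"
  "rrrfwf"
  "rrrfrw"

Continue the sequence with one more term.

rrrfrr

Find the rightmost character of rrrfrw below f, bump it to the next letter, and reset everything to its right to w.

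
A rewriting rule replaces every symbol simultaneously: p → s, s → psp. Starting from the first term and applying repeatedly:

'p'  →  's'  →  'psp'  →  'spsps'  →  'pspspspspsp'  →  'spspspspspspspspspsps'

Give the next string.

Replace each of the 21 characters of spspspspspspspspspsps in place — psp s psp s psp s psp s psp s psp s psp s psp s psp s psp s psp — and concatenate.

pspspspspspspspspspspspspspspspspspspspspsp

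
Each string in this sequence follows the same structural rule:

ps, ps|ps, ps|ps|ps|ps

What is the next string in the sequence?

ps|ps|ps|ps|ps|ps|ps|ps

s(k+1) = s(k)·|·s(k) — each term doubles the last with '|' between the halves.
So the next term is two copies of ps|ps|ps|ps with '|' between the halves.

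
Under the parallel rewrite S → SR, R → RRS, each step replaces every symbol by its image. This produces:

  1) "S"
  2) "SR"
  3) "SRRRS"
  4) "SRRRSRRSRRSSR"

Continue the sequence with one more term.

Replace each of the 13 characters of SRRRSRRSRRSSR in place — SR RRS RRS RRS SR RRS RRS SR RRS RRS SR SR RRS — and concatenate.

SRRRSRRSRRSSRRRSRRSSRRRSRRSSRSRRRS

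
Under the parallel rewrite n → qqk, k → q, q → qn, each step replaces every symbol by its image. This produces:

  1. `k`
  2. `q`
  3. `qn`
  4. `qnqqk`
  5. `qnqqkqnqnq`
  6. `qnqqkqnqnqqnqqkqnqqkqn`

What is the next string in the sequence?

φ(qnqqkqnqnqqnqqkqnqqkqn) expands symbol-by-symbol to qn qqk qn qn q qn qqk qn qqk qn qn qqk qn qn q qn qqk qn qn q qn qqk; joining the 22 pieces gives the next term.

qnqqkqnqnqqnqqkqnqqkqnqnqqkqnqnqqnqqkqnqnqqnqqk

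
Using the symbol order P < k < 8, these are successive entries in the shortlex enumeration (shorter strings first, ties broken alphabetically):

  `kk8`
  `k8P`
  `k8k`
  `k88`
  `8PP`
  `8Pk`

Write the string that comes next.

Treat 8Pk as a base-3 numeral over the given alphabet and add one, carrying through any trailing 8's.

8P8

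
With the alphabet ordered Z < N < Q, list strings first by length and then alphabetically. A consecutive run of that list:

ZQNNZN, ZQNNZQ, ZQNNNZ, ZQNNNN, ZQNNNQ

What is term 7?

Advancing 2 positions from ZQNNNQ through ZQNNNQ → ZQNNQZ reaches term 7.

ZQNNQN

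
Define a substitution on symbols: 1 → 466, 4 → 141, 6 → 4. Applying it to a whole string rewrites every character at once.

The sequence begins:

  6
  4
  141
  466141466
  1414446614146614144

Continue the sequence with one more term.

4661414661411411414446614146614144466141466141141

φ(1414446614146614144) expands symbol-by-symbol to 466 141 466 141 141 141 4 4 466 141 466 141 4 4 466 141 466 141 141; joining the 19 pieces gives the next term.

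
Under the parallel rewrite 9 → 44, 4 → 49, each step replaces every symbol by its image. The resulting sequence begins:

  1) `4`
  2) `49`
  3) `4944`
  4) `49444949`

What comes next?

Rewriting each symbol of 49444949: 4→49, 9→44, 4→49, 4→49, 4→49, 9→44, 4→49, 9→44, which concatenates to 49 44 49 49 49 44 49 44.

4944494949444944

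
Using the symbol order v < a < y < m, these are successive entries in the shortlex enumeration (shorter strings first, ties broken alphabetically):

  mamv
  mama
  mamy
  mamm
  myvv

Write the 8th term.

myvm

Continuing the enumeration 3 steps past myvv: myvv → myva → myvy → (answer).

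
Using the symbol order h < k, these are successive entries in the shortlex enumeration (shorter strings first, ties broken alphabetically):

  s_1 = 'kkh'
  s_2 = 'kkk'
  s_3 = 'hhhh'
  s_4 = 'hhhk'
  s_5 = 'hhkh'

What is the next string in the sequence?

Treat hhkh as a base-2 numeral over the given alphabet and add one, carrying through any trailing k's.

hhkk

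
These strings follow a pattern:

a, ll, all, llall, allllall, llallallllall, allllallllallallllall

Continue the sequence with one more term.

llallallllallallllallllallallllall

From term 3 onward, concatenate the second-to-last term with the last: a·ll = all, ll·all = llall, …
Continuing: llallallllall · allllallllallallllall gives term 8.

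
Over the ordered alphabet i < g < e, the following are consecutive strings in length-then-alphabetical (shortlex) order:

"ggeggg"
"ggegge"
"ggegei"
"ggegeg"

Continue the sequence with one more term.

ggegee

Find the rightmost character of ggegeg below e, bump it to the next letter, and reset everything to its right to i.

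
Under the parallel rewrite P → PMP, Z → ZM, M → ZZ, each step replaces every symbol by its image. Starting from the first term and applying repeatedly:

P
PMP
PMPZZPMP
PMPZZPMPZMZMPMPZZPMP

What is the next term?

Rewriting the 20 symbols of PMPZZPMPZMZMPMPZZPMP one by one yields PMP ZZ PMP ZM ZM PMP ZZ PMP ZM ZZ ZM ZZ PMP ZZ PMP ZM ZM PMP ZZ PMP; concatenated:

PMPZZPMPZMZMPMPZZPMPZMZZZMZZPMPZZPMPZMZMPMPZZPMP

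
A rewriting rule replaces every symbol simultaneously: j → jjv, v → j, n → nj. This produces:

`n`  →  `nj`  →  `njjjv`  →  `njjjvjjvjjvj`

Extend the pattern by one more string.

Apply φ to njjjvjjvjjvj symbol by symbol: n→nj, j→jjv, j→jjv, j→jjv, v→j, j→jjv, j→jjv, v→j, j→jjv, j→jjv, v→j, j→jjv; joined: nj jjv jjv jjv j jjv jjv j jjv jjv j jjv.

njjjvjjvjjvjjjvjjvjjjvjjvjjjv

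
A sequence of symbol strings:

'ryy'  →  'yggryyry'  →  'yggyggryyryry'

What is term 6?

Every step adds ygg to the front and ry to the end of the previous string.
From yggyggryyryry, 3 further steps: yggyggryyryry → yggyggyggryyryryry → yggyggyggyggryyryryryry → (answer).

yggyggyggyggyggryyryryryryry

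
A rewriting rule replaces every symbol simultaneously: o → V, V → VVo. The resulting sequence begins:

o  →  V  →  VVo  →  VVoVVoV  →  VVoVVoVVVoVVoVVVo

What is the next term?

Applying the rule to each of the 17 symbols of VVoVVoVVVoVVoVVVo gives the pieces VVo VVo V VVo VVo V VVo VVo VVo V VVo VVo V VVo VVo VVo V, which concatenate to the answer.

VVoVVoVVVoVVoVVVoVVoVVoVVVoVVoVVVoVVoVVoV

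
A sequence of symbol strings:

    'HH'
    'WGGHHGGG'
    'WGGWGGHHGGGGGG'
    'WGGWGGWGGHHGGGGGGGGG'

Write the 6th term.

WGGWGGWGGWGGWGGHHGGGGGGGGGGGGGGG

Every step adds WGG to the front and GGG to the end of the previous string.
From WGGWGGWGGHHGGGGGGGGG, 2 further steps: WGGWGGWGGHHGGGGGGGGG → WGGWGGWGGWGGHHGGGGGGGGGGGG → (answer).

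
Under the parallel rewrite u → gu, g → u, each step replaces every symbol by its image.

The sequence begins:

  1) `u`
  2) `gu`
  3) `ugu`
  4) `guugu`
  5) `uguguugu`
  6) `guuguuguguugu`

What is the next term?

uguguuguguuguuguguugu

Applying the rule to each of the 13 symbols of guuguuguguugu gives the pieces u gu gu u gu gu u gu u gu gu u gu, which concatenate to the answer.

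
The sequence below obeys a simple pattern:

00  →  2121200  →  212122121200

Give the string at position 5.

Every step adds 21212 at the front: s(k+1) = 21212·s(k).
From 212122121200, 2 further steps: 212122121200 → 21212212122121200 → (answer).

2121221212212122121200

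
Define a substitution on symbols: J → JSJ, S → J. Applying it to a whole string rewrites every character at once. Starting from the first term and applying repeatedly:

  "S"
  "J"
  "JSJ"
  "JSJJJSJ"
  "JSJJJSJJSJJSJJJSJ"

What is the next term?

Rewriting the 17 symbols of JSJJJSJJSJJSJJJSJ one by one yields JSJ J JSJ JSJ JSJ J JSJ JSJ J JSJ JSJ J JSJ JSJ JSJ J JSJ; concatenated:

JSJJJSJJSJJSJJJSJJSJJJSJJSJJJSJJSJJSJJJSJ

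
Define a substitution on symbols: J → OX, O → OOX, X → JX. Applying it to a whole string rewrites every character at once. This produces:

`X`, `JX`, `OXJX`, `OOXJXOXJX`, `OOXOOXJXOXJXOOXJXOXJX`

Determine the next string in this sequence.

Rewriting the 21 symbols of OOXOOXJXOXJXOOXJXOXJX one by one yields OOX OOX JX OOX OOX JX OX JX OOX JX OX JX OOX OOX JX OX JX OOX JX OX JX; concatenated:

OOXOOXJXOOXOOXJXOXJXOOXJXOXJXOOXOOXJXOXJXOOXJXOXJX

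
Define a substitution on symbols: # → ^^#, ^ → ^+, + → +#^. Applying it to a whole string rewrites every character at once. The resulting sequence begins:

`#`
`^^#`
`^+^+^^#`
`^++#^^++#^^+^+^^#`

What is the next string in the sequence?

^++#^+#^^^#^+^++#^+#^^^#^+^++#^^++#^^+^+^^#

φ(^++#^^++#^^+^+^^#) expands symbol-by-symbol to ^+ +#^ +#^ ^^# ^+ ^+ +#^ +#^ ^^# ^+ ^+ +#^ ^+ +#^ ^+ ^+ ^^#; joining the 17 pieces gives the next term.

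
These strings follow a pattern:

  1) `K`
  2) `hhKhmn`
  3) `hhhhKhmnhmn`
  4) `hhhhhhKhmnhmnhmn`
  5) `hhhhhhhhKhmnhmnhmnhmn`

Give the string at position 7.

hhhhhhhhhhhhKhmnhmnhmnhmnhmnhmn

Every step adds hh to the front and hmn to the end of the previous string.
From hhhhhhhhKhmnhmnhmnhmn, 2 further steps: hhhhhhhhKhmnhmnhmnhmn → hhhhhhhhhhKhmnhmnhmnhmnhmn → (answer).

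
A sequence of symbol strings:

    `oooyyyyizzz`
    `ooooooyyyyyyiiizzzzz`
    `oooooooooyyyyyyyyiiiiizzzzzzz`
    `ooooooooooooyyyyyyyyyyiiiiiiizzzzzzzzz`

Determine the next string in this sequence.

Term n consists of 3n o's, followed by 2n+2 y's, followed by 2n-1 i's, followed by 2n+1 z's (n = 1, 2, …).
For the next term, n = 5, so the run lengths are 15, 12, 9, 11.

oooooooooooooooyyyyyyyyyyyyiiiiiiiiizzzzzzzzzzz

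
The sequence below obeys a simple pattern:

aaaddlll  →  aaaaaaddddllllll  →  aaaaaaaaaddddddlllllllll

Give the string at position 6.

aaaaaaaaaaaaaaaaaaddddddddddddllllllllllllllllll

Reading off run lengths: a runs 3, 6, 9; d runs 2, 4, 6; l runs 3, 6, 9 — each is linear in n (n = 1, 2, …).
Setting n = 6 gives 18, 12, 18 characters in each block.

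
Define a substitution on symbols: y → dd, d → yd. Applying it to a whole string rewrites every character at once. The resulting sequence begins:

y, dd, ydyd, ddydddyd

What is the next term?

ydydddydydydddyd

Expanding ddydddyd: d→yd, d→yd, y→dd, d→yd, d→yd, d→yd, y→dd, d→yd. Concatenated: yd yd dd yd yd yd dd yd.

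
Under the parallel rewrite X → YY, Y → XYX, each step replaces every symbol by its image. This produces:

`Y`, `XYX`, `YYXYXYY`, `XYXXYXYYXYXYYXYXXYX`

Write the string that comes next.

Replace each of the 19 characters of XYXXYXYYXYXYYXYXXYX in place — YY XYX YY YY XYX YY XYX XYX YY XYX YY XYX XYX YY XYX YY YY XYX YY — and concatenate.

YYXYXYYYYXYXYYXYXXYXYYXYXYYXYXXYXYYXYXYYYYXYXYY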